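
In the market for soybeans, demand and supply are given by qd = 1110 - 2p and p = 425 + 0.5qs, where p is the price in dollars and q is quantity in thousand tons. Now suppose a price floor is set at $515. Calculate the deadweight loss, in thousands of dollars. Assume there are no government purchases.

Rearranging supply gives qs = 2p - 850. Setting quantity demanded equal to quantity supplied, 1110 - 2p = 2p - 850, gives p* = 490 and q* = 130.
Since 515 > 490, the floor is binding.
At p = 515: qd = 1110 - 2·515 = 80 and qs = 2·515 - 850 = 180.
Quantity traded falls to 80. At q = 80 the demand price is (1110 - 80)/2 = 515 and the supply price is (850 + 80)/2 = 465.
Deadweight loss = ½ · (515 - 465) · (130 - 80) = ½ · 50 · 50 = 1250.

1250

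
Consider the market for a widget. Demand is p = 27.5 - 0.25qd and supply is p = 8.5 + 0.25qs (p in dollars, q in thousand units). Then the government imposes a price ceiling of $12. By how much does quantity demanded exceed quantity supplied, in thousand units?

48

Rearranging demand gives qd = 110 - 4p; rearranging supply gives qs = 4p - 34. In a free market, 110 - 4p = 4p - 34 gives the equilibrium p* = 18, q* = 38.
Because the ceiling (12) lies below the market-clearing price, it is binding.
At p = 12: qd = 110 - 4·12 = 62 and qs = 4·12 - 34 = 14.
Shortage = qd - qs = 62 - 14 = 48.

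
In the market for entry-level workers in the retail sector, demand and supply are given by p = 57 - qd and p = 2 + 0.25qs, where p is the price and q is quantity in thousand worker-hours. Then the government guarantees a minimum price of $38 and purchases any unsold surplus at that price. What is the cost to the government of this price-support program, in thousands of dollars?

Rearranging demand gives qd = 57 - p; rearranging supply gives qs = 4p - 8. In a free market, 57 - p = 4p - 8 gives the equilibrium p* = 13, q* = 44.
Since 38 > 13, the floor is binding.
At p = 38: qd = 57 - 38 = 19 and qs = 4·38 - 8 = 144.
Surplus = qs - qd = 125.
Government expenditure = surplus × support price = 125 × 38 = 4750.

4750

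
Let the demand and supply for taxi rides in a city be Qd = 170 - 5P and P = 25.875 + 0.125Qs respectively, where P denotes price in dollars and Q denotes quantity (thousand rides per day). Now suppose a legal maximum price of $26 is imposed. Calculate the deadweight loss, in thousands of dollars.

93.6

Rearranging supply gives Qs = 8P - 207. Without the control the market clears where 170 - 5P = 8P - 207, i.e. P* = 29 and Q* = 25.
Since 26 < 29, the ceiling is binding.
At P = 26: Qd = 170 - 5·26 = 40 and Qs = 8·26 - 207 = 1.
Quantity traded falls to 1. At Q = 1 the demand price is (170 - 1)/5 = 33.8 and the supply price is (207 + 1)/8 = 26.
Deadweight loss = ½ · (33.8 - 26) · (25 - 1) = ½ · 7.8 · 24 = 93.6.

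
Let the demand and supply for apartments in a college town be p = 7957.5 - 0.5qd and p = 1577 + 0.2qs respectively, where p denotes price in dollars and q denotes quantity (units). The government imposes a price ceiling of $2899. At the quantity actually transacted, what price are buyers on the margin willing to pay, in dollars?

Rearranging demand gives qd = 15915 - 2p; rearranging supply gives qs = 5p - 7885. Without the control the market clears where 15915 - 2p = 5p - 7885, i.e. p* = 3400 and q* = 9115.
Because the ceiling (2899) lies below the market-clearing price, it is binding.
At p = 2899: qd = 15915 - 2·2899 = 10117 and qs = 5·2899 - 7885 = 6610.
Only 6610 units reach the market. On the demand curve, the marginal buyer's willingness to pay at q = 6610 is (15915 - 6610)/2 = 4652.5.

4652.5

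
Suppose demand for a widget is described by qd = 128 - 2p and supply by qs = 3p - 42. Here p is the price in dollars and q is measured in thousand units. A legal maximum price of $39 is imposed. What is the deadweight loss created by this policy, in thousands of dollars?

0

Without the control the market clears where 128 - 2p = 3p - 42, i.e. p* = 34 and q* = 60.
Since 39 is above p* = 34, the ceiling does not bind and the free-market outcome prevails.
Since the control does not bind, no trades are prevented and deadweight loss is zero.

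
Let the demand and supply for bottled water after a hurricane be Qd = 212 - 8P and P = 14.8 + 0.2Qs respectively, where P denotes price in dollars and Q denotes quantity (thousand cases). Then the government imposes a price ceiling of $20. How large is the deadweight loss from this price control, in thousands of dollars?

Rearranging supply gives Qs = 5P - 74. Setting quantity demanded equal to quantity supplied, 212 - 8P = 5P - 74, gives P* = 22 and Q* = 36.
Because the ceiling (20) lies below the market-clearing price, it is binding.
At P = 20: Qd = 212 - 8·20 = 52 and Qs = 5·20 - 74 = 26.
Quantity traded falls to 26. At Q = 26 the demand price is (212 - 26)/8 = 23.25 and the supply price is (74 + 26)/5 = 20.
Deadweight loss = ½ · (23.25 - 20) · (36 - 26) = ½ · 3.25 · 10 = 16.25.

16.25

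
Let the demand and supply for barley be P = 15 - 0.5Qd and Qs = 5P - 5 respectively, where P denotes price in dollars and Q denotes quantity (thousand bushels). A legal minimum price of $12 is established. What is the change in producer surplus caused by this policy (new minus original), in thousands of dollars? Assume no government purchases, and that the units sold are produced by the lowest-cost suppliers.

Rearranging demand gives Qd = 30 - 2P. Setting quantity demanded equal to quantity supplied, 30 - 2P = 5P - 5, gives P* = 5 and Q* = 20.
The floor of 12 is above the equilibrium price 5, so it binds.
At P = 12: Qd = 30 - 2·12 = 6 and Qs = 5·12 - 5 = 55.
Producer surplus without the control is ½ · (5 - 1) · 20 = 40.
With the floor, 6 units are sold at 12. The supply price at Q = 6 is 2.2, so PS = ½ · [(12 - 1) + (12 - 2.2)] · 6 = 62.4.
Change in producer surplus = 62.4 - 40 = 22.4.

22.4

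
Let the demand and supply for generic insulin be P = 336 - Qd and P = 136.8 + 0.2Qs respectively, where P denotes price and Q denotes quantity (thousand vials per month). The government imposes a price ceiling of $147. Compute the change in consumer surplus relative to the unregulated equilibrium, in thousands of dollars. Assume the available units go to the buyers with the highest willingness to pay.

-5439.5

Rearranging demand gives Qd = 336 - P; rearranging supply gives Qs = 5P - 684. Equilibrium: 336 - P = 5P - 684, so 1020 = 6P and P* = 170, Q* = 166.
The ceiling of 147 is below the equilibrium price 170, so it binds.
At P = 147: Qd = 336 - 147 = 189 and Qs = 5·147 - 684 = 51.
Consumer surplus without the control is ½ · (336 - 170) · 166 = 13778.
With the ceiling, 51 units are sold at 147 (assume they go to the highest-value buyers). The demand price at Q = 51 is 285, so CS = ½ · [(336 - 147) + (285 - 147)] · 51 = 8338.5.
Change in consumer surplus = 8338.5 - 13778 = -5439.5.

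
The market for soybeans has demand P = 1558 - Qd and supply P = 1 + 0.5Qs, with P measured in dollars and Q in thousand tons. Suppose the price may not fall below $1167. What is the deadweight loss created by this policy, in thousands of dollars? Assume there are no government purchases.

313956.75

Rearranging demand gives Qd = 1558 - P; rearranging supply gives Qs = 2P - 2. Setting quantity demanded equal to quantity supplied, 1558 - P = 2P - 2, gives P* = 520 and Q* = 1038.
Because the floor (1167) lies above the market-clearing price, it is binding.
At P = 1167: Qd = 1558 - 1167 = 391 and Qs = 2·1167 - 2 = 2332.
Quantity traded falls to 391. At Q = 391 the demand price is 1558 - 391 = 1167 and the supply price is (2 + 391)/2 = 196.5.
Deadweight loss = ½ · (1167 - 196.5) · (1038 - 391) = ½ · 970.5 · 647 = 313956.75.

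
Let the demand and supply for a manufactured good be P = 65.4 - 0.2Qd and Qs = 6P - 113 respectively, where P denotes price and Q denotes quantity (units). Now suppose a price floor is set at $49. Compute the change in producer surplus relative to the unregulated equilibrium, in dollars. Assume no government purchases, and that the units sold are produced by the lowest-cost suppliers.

Rearranging demand gives Qd = 327 - 5P. Setting quantity demanded equal to quantity supplied, 327 - 5P = 6P - 113, gives P* = 40 and Q* = 127.
Since 49 > 40, the floor is binding.
At P = 49: Qd = 327 - 5·49 = 82 and Qs = 6·49 - 113 = 181.
Producer surplus without the control is ½ · (40 - 113/6) · 127 = 16129/12.
With the floor, 82 units are sold at 49. The supply price at Q = 82 is 32.5, so PS = ½ · [(49 - 113/6) + (49 - 32.5)] · 82 = 5740/3.
Change in producer surplus = 5740/3 - 16129/12 = 569.25.

569.25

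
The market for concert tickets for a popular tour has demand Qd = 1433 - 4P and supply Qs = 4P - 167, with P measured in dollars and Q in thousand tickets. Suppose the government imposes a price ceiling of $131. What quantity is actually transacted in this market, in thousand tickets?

Without the control the market clears where 1433 - 4P = 4P - 167, i.e. P* = 200 and Q* = 633.
Since 131 < 200, the ceiling is binding.
At P = 131: Qd = 1433 - 4·131 = 909 and Qs = 4·131 - 167 = 357.
The quantity actually transacted is the short side, supply: 357.

357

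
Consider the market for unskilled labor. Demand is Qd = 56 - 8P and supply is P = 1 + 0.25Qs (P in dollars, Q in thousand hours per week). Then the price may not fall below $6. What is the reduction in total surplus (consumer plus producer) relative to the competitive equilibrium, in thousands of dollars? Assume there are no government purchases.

Rearranging supply gives Qs = 4P - 4. Setting quantity demanded equal to quantity supplied, 56 - 8P = 4P - 4, gives P* = 5 and Q* = 16.
The floor of 6 is above the equilibrium price 5, so it binds.
At P = 6: Qd = 56 - 8·6 = 8 and Qs = 4·6 - 4 = 20.
Quantity traded falls to 8. At Q = 8 the demand price is (56 - 8)/8 = 6 and the supply price is (4 + 8)/4 = 3.
Deadweight loss = ½ · (6 - 3) · (16 - 8) = ½ · 3 · 8 = 12.

12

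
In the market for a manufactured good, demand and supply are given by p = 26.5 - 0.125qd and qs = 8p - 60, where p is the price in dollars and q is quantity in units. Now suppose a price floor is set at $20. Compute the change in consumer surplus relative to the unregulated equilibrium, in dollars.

Rearranging demand gives qd = 212 - 8p. Without the control the market clears where 212 - 8p = 8p - 60, i.e. p* = 17 and q* = 76.
Because the floor (20) lies above the market-clearing price, it is binding.
At p = 20: qd = 212 - 8·20 = 52 and qs = 8·20 - 60 = 100.
Consumer surplus without the control is ½ · (26.5 - 17) · 76 = 361.
With the floor, consumers buy 52 units at 20, so CS = ½ · (26.5 - 20) · 52 = 169.
Change in consumer surplus = 169 - 361 = -192.

-192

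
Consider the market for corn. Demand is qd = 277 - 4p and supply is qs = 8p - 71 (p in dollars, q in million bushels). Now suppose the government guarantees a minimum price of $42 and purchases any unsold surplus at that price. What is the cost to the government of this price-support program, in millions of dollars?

6552

In a free market, 277 - 4p = 8p - 71 gives the equilibrium p* = 29, q* = 161.
Since 42 > 29, the floor is binding.
At p = 42: qd = 277 - 4·42 = 109 and qs = 8·42 - 71 = 265.
Surplus = qs - qd = 156.
Government expenditure = surplus × support price = 156 × 42 = 6552.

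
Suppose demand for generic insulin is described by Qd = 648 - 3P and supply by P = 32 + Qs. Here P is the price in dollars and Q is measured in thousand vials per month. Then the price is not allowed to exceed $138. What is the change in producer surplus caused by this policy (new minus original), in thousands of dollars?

-3904

Rearranging supply gives Qs = P - 32. Setting quantity demanded equal to quantity supplied, 648 - 3P = P - 32, gives P* = 170 and Q* = 138.
The ceiling of 138 is below the equilibrium price 170, so it binds.
At P = 138: Qd = 648 - 3·138 = 234 and Qs = 138 - 32 = 106.
Producer surplus without the control is ½ · (170 - 32) · 138 = 9522.
With the ceiling, producers sell 106 units at 138, so PS = ½ · (138 - 32) · 106 = 5618.
Change in producer surplus = 5618 - 9522 = -3904.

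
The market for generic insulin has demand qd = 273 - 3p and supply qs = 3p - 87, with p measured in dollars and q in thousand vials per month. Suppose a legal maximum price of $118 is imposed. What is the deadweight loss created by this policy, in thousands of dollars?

Setting quantity demanded equal to quantity supplied, 273 - 3p = 3p - 87, gives p* = 60 and q* = 93.
The ceiling of 118 is above the equilibrium price 60, so it is not binding; the market clears at p* = 60, q* = 93.
Since the control does not bind, no trades are prevented and deadweight loss is zero.

0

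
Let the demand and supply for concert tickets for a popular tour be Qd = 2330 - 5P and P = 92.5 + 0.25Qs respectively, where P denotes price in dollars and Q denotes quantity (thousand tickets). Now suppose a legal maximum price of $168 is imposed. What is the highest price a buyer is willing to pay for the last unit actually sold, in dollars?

Rearranging supply gives Qs = 4P - 370. In a free market, 2330 - 5P = 4P - 370 gives the equilibrium P* = 300, Q* = 830.
The ceiling of 168 is below the equilibrium price 300, so it binds.
At P = 168: Qd = 2330 - 5·168 = 1490 and Qs = 4·168 - 370 = 302.
Only 302 units reach the market. On the demand curve, the marginal buyer's willingness to pay at Q = 302 is (2330 - 302)/5 = 405.6.

405.6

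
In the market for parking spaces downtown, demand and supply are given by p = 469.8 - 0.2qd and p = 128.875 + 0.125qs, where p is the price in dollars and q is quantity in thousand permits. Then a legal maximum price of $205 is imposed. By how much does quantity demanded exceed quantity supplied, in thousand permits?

Rearranging demand gives qd = 2349 - 5p; rearranging supply gives qs = 8p - 1031. Equilibrium: 2349 - 5p = 8p - 1031, so 3380 = 13p and p* = 260, q* = 1049.
Since 205 < 260, the ceiling is binding.
At p = 205: qd = 2349 - 5·205 = 1324 and qs = 8·205 - 1031 = 609.
Shortage = qd - qs = 1324 - 609 = 715.

715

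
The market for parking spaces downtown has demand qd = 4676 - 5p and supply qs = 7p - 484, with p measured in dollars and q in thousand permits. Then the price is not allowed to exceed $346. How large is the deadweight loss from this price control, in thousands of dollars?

59270.4

Setting quantity demanded equal to quantity supplied, 4676 - 5p = 7p - 484, gives p* = 430 and q* = 2526.
The ceiling of 346 is below the equilibrium price 430, so it binds.
At p = 346: qd = 4676 - 5·346 = 2946 and qs = 7·346 - 484 = 1938.
Quantity traded falls to 1938. At q = 1938 the demand price is (4676 - 1938)/5 = 547.6 and the supply price is (484 + 1938)/7 = 346.
Deadweight loss = ½ · (547.6 - 346) · (2526 - 1938) = ½ · 201.6 · 588 = 59270.4.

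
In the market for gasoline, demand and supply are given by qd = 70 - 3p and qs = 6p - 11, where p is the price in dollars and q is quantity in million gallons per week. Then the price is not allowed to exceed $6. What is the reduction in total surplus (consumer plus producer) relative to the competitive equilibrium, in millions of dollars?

81

Equilibrium: 70 - 3p = 6p - 11, so 81 = 9p and p* = 9, q* = 43.
Because the ceiling (6) lies below the market-clearing price, it is binding.
At p = 6: qd = 70 - 3·6 = 52 and qs = 6·6 - 11 = 25.
Quantity traded falls to 25. At q = 25 the demand price is (70 - 25)/3 = 15 and the supply price is (11 + 25)/6 = 6.
Deadweight loss = ½ · (15 - 6) · (43 - 25) = ½ · 9 · 18 = 81.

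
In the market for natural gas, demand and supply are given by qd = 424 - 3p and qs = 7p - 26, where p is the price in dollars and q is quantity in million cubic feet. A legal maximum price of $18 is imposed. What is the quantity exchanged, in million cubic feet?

Setting quantity demanded equal to quantity supplied, 424 - 3p = 7p - 26, gives p* = 45 and q* = 289.
Because the ceiling (18) lies below the market-clearing price, it is binding.
At p = 18: qd = 424 - 3·18 = 370 and qs = 7·18 - 26 = 100.
The quantity actually transacted is the short side, supply: 100.

100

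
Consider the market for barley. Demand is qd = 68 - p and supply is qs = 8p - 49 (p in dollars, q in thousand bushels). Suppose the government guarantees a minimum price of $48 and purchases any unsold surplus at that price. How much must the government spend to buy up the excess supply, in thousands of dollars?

15120

Equilibrium: 68 - p = 8p - 49, so 117 = 9p and p* = 13, q* = 55.
The floor of 48 is above the equilibrium price 13, so it binds.
At p = 48: qd = 68 - 48 = 20 and qs = 8·48 - 49 = 335.
Surplus = qs - qd = 315.
Government expenditure = surplus × support price = 315 × 48 = 15120.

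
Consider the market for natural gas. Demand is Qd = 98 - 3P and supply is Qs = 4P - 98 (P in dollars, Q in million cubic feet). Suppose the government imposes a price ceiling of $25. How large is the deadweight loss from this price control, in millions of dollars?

Equilibrium: 98 - 3P = 4P - 98, so 196 = 7P and P* = 28, Q* = 14.
The ceiling of 25 is below the equilibrium price 28, so it binds.
At P = 25: Qd = 98 - 3·25 = 23 and Qs = 4·25 - 98 = 2.
Quantity traded falls to 2. At Q = 2 the demand price is (98 - 2)/3 = 32 and the supply price is (98 + 2)/4 = 25.
Deadweight loss = ½ · (32 - 25) · (14 - 2) = ½ · 7 · 12 = 42.

42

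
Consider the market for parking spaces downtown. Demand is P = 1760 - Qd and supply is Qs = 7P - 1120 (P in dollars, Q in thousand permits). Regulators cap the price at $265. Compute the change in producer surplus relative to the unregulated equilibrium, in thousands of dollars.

Rearranging demand gives Qd = 1760 - P. Setting quantity demanded equal to quantity supplied, 1760 - P = 7P - 1120, gives P* = 360 and Q* = 1400.
Because the ceiling (265) lies below the market-clearing price, it is binding.
At P = 265: Qd = 1760 - 265 = 1495 and Qs = 7·265 - 1120 = 735.
Producer surplus without the control is ½ · (360 - 160) · 1400 = 140000.
With the ceiling, producers sell 735 units at 265, so PS = ½ · (265 - 160) · 735 = 38587.5.
Change in producer surplus = 38587.5 - 140000 = -101412.5.

-101412.5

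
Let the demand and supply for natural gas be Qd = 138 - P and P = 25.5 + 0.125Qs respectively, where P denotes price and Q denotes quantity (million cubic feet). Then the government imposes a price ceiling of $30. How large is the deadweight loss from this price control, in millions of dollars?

Rearranging supply gives Qs = 8P - 204. Setting quantity demanded equal to quantity supplied, 138 - P = 8P - 204, gives P* = 38 and Q* = 100.
The ceiling of 30 is below the equilibrium price 38, so it binds.
At P = 30: Qd = 138 - 30 = 108 and Qs = 8·30 - 204 = 36.
Quantity traded falls to 36. At Q = 36 the demand price is 138 - 36 = 102 and the supply price is (204 + 36)/8 = 30.
Deadweight loss = ½ · (102 - 30) · (100 - 36) = ½ · 72 · 64 = 2304.

2304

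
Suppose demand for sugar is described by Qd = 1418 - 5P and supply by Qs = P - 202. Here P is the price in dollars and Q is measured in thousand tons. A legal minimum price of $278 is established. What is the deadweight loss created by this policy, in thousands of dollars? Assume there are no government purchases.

Setting quantity demanded equal to quantity supplied, 1418 - 5P = P - 202, gives P* = 270 and Q* = 68.
The floor of 278 is above the equilibrium price 270, so it binds.
At P = 278: Qd = 1418 - 5·278 = 28 and Qs = 278 - 202 = 76.
Quantity traded falls to 28. At Q = 28 the demand price is (1418 - 28)/5 = 278 and the supply price is 202 + 28 = 230.
Deadweight loss = ½ · (278 - 230) · (68 - 28) = ½ · 48 · 40 = 960.

960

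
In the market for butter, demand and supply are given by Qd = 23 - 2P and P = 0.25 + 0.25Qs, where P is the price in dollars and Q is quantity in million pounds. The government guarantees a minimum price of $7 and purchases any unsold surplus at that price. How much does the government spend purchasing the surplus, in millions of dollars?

Rearranging supply gives Qs = 4P - 1. In a free market, 23 - 2P = 4P - 1 gives the equilibrium P* = 4, Q* = 15.
Since 7 > 4, the floor is binding.
At P = 7: Qd = 23 - 2·7 = 9 and Qs = 4·7 - 1 = 27.
Surplus = Qs - Qd = 18.
Government expenditure = surplus × support price = 18 × 7 = 126.

126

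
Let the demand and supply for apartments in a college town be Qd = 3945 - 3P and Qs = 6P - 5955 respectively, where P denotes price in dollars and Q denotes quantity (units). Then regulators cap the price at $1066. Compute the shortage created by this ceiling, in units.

Without the control the market clears where 3945 - 3P = 6P - 5955, i.e. P* = 1100 and Q* = 645.
The ceiling of 1066 is below the equilibrium price 1100, so it binds.
At P = 1066: Qd = 3945 - 3·1066 = 747 and Qs = 6·1066 - 5955 = 441.
Shortage = Qd - Qs = 747 - 441 = 306.

306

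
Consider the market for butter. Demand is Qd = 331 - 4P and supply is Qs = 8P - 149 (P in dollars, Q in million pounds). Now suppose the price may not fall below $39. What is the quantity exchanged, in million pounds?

In a free market, 331 - 4P = 8P - 149 gives the equilibrium P* = 40, Q* = 171.
Since 39 is below P* = 40, the floor does not bind and the free-market outcome prevails.

171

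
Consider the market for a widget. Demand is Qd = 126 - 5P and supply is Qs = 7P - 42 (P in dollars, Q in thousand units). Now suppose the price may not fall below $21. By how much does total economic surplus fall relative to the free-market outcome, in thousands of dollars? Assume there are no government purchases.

210

Setting quantity demanded equal to quantity supplied, 126 - 5P = 7P - 42, gives P* = 14 and Q* = 56.
The floor of 21 is above the equilibrium price 14, so it binds.
At P = 21: Qd = 126 - 5·21 = 21 and Qs = 7·21 - 42 = 105.
Quantity traded falls to 21. At Q = 21 the demand price is (126 - 21)/5 = 21 and the supply price is (42 + 21)/7 = 9.
Deadweight loss = ½ · (21 - 9) · (56 - 21) = ½ · 12 · 35 = 210.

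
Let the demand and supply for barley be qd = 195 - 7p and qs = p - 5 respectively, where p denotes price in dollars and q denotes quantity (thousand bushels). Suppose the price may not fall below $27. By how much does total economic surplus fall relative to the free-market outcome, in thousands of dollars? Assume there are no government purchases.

112

Equilibrium: 195 - 7p = p - 5, so 200 = 8p and p* = 25, q* = 20.
The floor of 27 is above the equilibrium price 25, so it binds.
At p = 27: qd = 195 - 7·27 = 6 and qs = 27 - 5 = 22.
Quantity traded falls to 6. At q = 6 the demand price is (195 - 6)/7 = 27 and the supply price is 5 + 6 = 11.
Deadweight loss = ½ · (27 - 11) · (20 - 6) = ½ · 16 · 14 = 112.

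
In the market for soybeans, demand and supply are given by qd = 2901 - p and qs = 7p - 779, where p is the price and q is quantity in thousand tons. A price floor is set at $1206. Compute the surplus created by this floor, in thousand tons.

Without the control the market clears where 2901 - p = 7p - 779, i.e. p* = 460 and q* = 2441.
Because the floor (1206) lies above the market-clearing price, it is binding.
At p = 1206: qd = 2901 - 1206 = 1695 and qs = 7·1206 - 779 = 7663.
Surplus = qs - qd = 7663 - 1695 = 5968.

5968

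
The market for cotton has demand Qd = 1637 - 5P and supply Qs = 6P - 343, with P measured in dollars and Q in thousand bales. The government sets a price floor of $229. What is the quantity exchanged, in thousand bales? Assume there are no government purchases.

492

In a free market, 1637 - 5P = 6P - 343 gives the equilibrium P* = 180, Q* = 737.
Since 229 > 180, the floor is binding.
At P = 229: Qd = 1637 - 5·229 = 492 and Qs = 6·229 - 343 = 1031.
The quantity actually transacted is the short side, demand: 492.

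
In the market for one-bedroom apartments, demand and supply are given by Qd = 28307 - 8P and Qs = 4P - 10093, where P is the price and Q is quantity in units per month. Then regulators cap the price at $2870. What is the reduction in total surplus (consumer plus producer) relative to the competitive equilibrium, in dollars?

Without the control the market clears where 28307 - 8P = 4P - 10093, i.e. P* = 3200 and Q* = 2707.
The ceiling of 2870 is below the equilibrium price 3200, so it binds.
At P = 2870: Qd = 28307 - 8·2870 = 5347 and Qs = 4·2870 - 10093 = 1387.
Quantity traded falls to 1387. At Q = 1387 the demand price is (28307 - 1387)/8 = 3365 and the supply price is (10093 + 1387)/4 = 2870.
Deadweight loss = ½ · (3365 - 2870) · (2707 - 1387) = ½ · 495 · 1320 = 326700.

326700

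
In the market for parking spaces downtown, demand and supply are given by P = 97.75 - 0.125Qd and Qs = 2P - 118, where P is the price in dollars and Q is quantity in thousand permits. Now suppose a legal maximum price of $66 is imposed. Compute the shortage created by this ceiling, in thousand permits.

Rearranging demand gives Qd = 782 - 8P. In a free market, 782 - 8P = 2P - 118 gives the equilibrium P* = 90, Q* = 62.
Because the ceiling (66) lies below the market-clearing price, it is binding.
At P = 66: Qd = 782 - 8·66 = 254 and Qs = 2·66 - 118 = 14.
Shortage = Qd - Qs = 254 - 14 = 240.

240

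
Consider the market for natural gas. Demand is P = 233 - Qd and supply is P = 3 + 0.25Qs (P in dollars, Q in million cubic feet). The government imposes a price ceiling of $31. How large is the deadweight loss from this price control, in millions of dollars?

3240

Rearranging demand gives Qd = 233 - P; rearranging supply gives Qs = 4P - 12. Equilibrium: 233 - P = 4P - 12, so 245 = 5P and P* = 49, Q* = 184.
Since 31 < 49, the ceiling is binding.
At P = 31: Qd = 233 - 31 = 202 and Qs = 4·31 - 12 = 112.
Quantity traded falls to 112. At Q = 112 the demand price is 233 - 112 = 121 and the supply price is (12 + 112)/4 = 31.
Deadweight loss = ½ · (121 - 31) · (184 - 112) = ½ · 90 · 72 = 3240.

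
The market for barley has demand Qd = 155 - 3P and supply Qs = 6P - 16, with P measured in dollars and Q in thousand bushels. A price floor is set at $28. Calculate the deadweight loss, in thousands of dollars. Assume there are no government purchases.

Equilibrium: 155 - 3P = 6P - 16, so 171 = 9P and P* = 19, Q* = 98.
Because the floor (28) lies above the market-clearing price, it is binding.
At P = 28: Qd = 155 - 3·28 = 71 and Qs = 6·28 - 16 = 152.
Quantity traded falls to 71. At Q = 71 the demand price is (155 - 71)/3 = 28 and the supply price is (16 + 71)/6 = 14.5.
Deadweight loss = ½ · (28 - 14.5) · (98 - 71) = ½ · 13.5 · 27 = 182.25.

182.25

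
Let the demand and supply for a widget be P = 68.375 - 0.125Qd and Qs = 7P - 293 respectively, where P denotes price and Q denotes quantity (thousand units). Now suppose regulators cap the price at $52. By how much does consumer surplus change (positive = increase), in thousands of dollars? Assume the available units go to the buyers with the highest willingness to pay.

Rearranging demand gives Qd = 547 - 8P. Setting quantity demanded equal to quantity supplied, 547 - 8P = 7P - 293, gives P* = 56 and Q* = 99.
Since 52 < 56, the ceiling is binding.
At P = 52: Qd = 547 - 8·52 = 131 and Qs = 7·52 - 293 = 71.
Consumer surplus without the control is ½ · (68.375 - 56) · 99 = 612.5625.
With the ceiling, 71 units are sold at 52 (assume they go to the highest-value buyers). The demand price at Q = 71 is 59.5, so CS = ½ · [(68.375 - 52) + (59.5 - 52)] · 71 = 847.5625.
Change in consumer surplus = 847.5625 - 612.5625 = 235.

235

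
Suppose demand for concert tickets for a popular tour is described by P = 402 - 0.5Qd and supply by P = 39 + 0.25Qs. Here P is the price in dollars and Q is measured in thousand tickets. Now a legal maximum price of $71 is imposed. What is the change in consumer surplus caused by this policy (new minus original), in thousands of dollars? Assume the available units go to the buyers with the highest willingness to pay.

-20292

Rearranging demand gives Qd = 804 - 2P; rearranging supply gives Qs = 4P - 156. Equilibrium: 804 - 2P = 4P - 156, so 960 = 6P and P* = 160, Q* = 484.
The ceiling of 71 is below the equilibrium price 160, so it binds.
At P = 71: Qd = 804 - 2·71 = 662 and Qs = 4·71 - 156 = 128.
Consumer surplus without the control is ½ · (402 - 160) · 484 = 58564.
With the ceiling, 128 units are sold at 71 (assume they go to the highest-value buyers). The demand price at Q = 128 is 338, so CS = ½ · [(402 - 71) + (338 - 71)] · 128 = 38272.
Change in consumer surplus = 38272 - 58564 = -20292.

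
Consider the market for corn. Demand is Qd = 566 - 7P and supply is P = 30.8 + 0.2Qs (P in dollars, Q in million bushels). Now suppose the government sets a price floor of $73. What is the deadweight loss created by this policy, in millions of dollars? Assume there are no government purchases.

1419.6

Rearranging supply gives Qs = 5P - 154. Setting quantity demanded equal to quantity supplied, 566 - 7P = 5P - 154, gives P* = 60 and Q* = 146.
Because the floor (73) lies above the market-clearing price, it is binding.
At P = 73: Qd = 566 - 7·73 = 55 and Qs = 5·73 - 154 = 211.
Quantity traded falls to 55. At Q = 55 the demand price is (566 - 55)/7 = 73 and the supply price is (154 + 55)/5 = 41.8.
Deadweight loss = ½ · (73 - 41.8) · (146 - 55) = ½ · 31.2 · 91 = 1419.6.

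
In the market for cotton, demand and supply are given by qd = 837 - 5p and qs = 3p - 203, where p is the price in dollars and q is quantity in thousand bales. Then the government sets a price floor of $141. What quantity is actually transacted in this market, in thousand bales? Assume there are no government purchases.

Without the control the market clears where 837 - 5p = 3p - 203, i.e. p* = 130 and q* = 187.
Because the floor (141) lies above the market-clearing price, it is binding.
At p = 141: qd = 837 - 5·141 = 132 and qs = 3·141 - 203 = 220.
The quantity actually transacted is the short side, demand: 132.

132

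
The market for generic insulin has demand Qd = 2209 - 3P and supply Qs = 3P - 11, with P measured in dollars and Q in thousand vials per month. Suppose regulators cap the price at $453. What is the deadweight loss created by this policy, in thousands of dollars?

Without the control the market clears where 2209 - 3P = 3P - 11, i.e. P* = 370 and Q* = 1099.
The ceiling of 453 is above the equilibrium price 370, so it is not binding; the market clears at P* = 370, Q* = 1099.
Since the control does not bind, no trades are prevented and deadweight loss is zero.

0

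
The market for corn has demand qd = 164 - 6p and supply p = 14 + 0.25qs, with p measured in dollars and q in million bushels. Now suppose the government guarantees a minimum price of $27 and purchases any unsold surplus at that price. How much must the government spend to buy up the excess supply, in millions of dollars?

1350

Rearranging supply gives qs = 4p - 56. Equilibrium: 164 - 6p = 4p - 56, so 220 = 10p and p* = 22, q* = 32.
The floor of 27 is above the equilibrium price 22, so it binds.
At p = 27: qd = 164 - 6·27 = 2 and qs = 4·27 - 56 = 52.
Surplus = qs - qd = 50.
Government expenditure = surplus × support price = 50 × 27 = 1350.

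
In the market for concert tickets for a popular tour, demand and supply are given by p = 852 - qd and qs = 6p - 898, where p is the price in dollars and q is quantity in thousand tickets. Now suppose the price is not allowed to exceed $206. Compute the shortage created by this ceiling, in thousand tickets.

Rearranging demand gives qd = 852 - p. Equilibrium: 852 - p = 6p - 898, so 1750 = 7p and p* = 250, q* = 602.
Because the ceiling (206) lies below the market-clearing price, it is binding.
At p = 206: qd = 852 - 206 = 646 and qs = 6·206 - 898 = 338.
Shortage = qd - qs = 646 - 338 = 308.

308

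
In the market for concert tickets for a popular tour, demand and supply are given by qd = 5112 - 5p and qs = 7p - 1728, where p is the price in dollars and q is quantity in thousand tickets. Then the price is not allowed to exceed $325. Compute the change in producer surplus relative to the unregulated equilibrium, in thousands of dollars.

Setting quantity demanded equal to quantity supplied, 5112 - 5p = 7p - 1728, gives p* = 570 and q* = 2262.
Because the ceiling (325) lies below the market-clearing price, it is binding.
At p = 325: qd = 5112 - 5·325 = 3487 and qs = 7·325 - 1728 = 547.
Producer surplus without the control is ½ · (570 - 1728/7) · 2262 = 2558322/7.
With the ceiling, producers sell 547 units at 325, so PS = ½ · (325 - 1728/7) · 547 = 299209/14.
Change in producer surplus = 299209/14 - 2558322/7 = -344102.5.

-344102.5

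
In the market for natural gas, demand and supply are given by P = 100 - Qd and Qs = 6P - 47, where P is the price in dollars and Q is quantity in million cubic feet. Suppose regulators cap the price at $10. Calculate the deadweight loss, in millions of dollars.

2541

Rearranging demand gives Qd = 100 - P. In a free market, 100 - P = 6P - 47 gives the equilibrium P* = 21, Q* = 79.
Since 10 < 21, the ceiling is binding.
At P = 10: Qd = 100 - 10 = 90 and Qs = 6·10 - 47 = 13.
Quantity traded falls to 13. At Q = 13 the demand price is 100 - 13 = 87 and the supply price is (47 + 13)/6 = 10.
Deadweight loss = ½ · (87 - 10) · (79 - 13) = ½ · 77 · 66 = 2541.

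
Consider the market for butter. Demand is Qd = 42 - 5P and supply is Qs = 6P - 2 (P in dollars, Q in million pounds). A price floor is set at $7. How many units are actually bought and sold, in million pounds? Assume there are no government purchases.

Equilibrium: 42 - 5P = 6P - 2, so 44 = 11P and P* = 4, Q* = 22.
Because the floor (7) lies above the market-clearing price, it is binding.
At P = 7: Qd = 42 - 5·7 = 7 and Qs = 6·7 - 2 = 40.
The quantity actually transacted is the short side, demand: 7.

7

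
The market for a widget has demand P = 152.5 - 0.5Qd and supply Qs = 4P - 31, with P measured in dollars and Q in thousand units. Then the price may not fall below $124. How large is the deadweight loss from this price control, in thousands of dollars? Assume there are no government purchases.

6936

Rearranging demand gives Qd = 305 - 2P. Without the control the market clears where 305 - 2P = 4P - 31, i.e. P* = 56 and Q* = 193.
The floor of 124 is above the equilibrium price 56, so it binds.
At P = 124: Qd = 305 - 2·124 = 57 and Qs = 4·124 - 31 = 465.
Quantity traded falls to 57. At Q = 57 the demand price is (305 - 57)/2 = 124 and the supply price is (31 + 57)/4 = 22.
Deadweight loss = ½ · (124 - 22) · (193 - 57) = ½ · 102 · 136 = 6936.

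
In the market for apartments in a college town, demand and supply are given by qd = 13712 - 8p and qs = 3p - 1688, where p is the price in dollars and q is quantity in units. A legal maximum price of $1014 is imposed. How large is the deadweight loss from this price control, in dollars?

307304.25

Without the control the market clears where 13712 - 8p = 3p - 1688, i.e. p* = 1400 and q* = 2512.
The ceiling of 1014 is below the equilibrium price 1400, so it binds.
At p = 1014: qd = 13712 - 8·1014 = 5600 and qs = 3·1014 - 1688 = 1354.
Quantity traded falls to 1354. At q = 1354 the demand price is (13712 - 1354)/8 = 1544.75 and the supply price is (1688 + 1354)/3 = 1014.
Deadweight loss = ½ · (1544.75 - 1014) · (2512 - 1354) = ½ · 530.75 · 1158 = 307304.25.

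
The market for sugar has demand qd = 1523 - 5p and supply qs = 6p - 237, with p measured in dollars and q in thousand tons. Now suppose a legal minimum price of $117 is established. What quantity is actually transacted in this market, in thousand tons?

Equilibrium: 1523 - 5p = 6p - 237, so 1760 = 11p and p* = 160, q* = 723.
Since 117 is below p* = 160, the floor does not bind and the free-market outcome prevails.

723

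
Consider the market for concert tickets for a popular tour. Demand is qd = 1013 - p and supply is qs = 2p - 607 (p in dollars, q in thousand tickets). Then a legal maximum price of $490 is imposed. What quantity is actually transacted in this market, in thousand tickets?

Without the control the market clears where 1013 - p = 2p - 607, i.e. p* = 540 and q* = 473.
Because the ceiling (490) lies below the market-clearing price, it is binding.
At p = 490: qd = 1013 - 490 = 523 and qs = 2·490 - 607 = 373.
The quantity actually transacted is the short side, supply: 373.

373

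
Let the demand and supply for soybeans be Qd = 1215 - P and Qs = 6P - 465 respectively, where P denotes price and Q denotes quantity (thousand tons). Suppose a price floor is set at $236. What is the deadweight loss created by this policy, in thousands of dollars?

0

Without the control the market clears where 1215 - P = 6P - 465, i.e. P* = 240 and Q* = 975.
The floor of 236 is below the equilibrium price 240, so it is not binding; the market clears at P* = 240, Q* = 975.
Since the control does not bind, no trades are prevented and deadweight loss is zero.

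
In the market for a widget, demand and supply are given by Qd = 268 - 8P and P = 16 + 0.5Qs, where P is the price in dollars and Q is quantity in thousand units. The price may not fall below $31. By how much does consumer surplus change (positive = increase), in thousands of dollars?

-24

Rearranging supply gives Qs = 2P - 32. Without the control the market clears where 268 - 8P = 2P - 32, i.e. P* = 30 and Q* = 28.
Since 31 > 30, the floor is binding.
At P = 31: Qd = 268 - 8·31 = 20 and Qs = 2·31 - 32 = 30.
Consumer surplus without the control is ½ · (33.5 - 30) · 28 = 49.
With the floor, consumers buy 20 units at 31, so CS = ½ · (33.5 - 31) · 20 = 25.
Change in consumer surplus = 25 - 49 = -24.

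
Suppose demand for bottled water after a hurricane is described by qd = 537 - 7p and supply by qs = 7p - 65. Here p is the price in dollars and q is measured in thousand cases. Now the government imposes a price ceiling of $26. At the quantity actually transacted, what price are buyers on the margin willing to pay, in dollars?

60

Equilibrium: 537 - 7p = 7p - 65, so 602 = 14p and p* = 43, q* = 236.
Since 26 < 43, the ceiling is binding.
At p = 26: qd = 537 - 7·26 = 355 and qs = 7·26 - 65 = 117.
Only 117 units reach the market. On the demand curve, the marginal buyer's willingness to pay at q = 117 is (537 - 117)/7 = 60.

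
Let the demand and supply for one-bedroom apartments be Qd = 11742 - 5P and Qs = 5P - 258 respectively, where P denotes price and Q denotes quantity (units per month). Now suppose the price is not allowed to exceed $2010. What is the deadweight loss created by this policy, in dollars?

0

In a free market, 11742 - 5P = 5P - 258 gives the equilibrium P* = 1200, Q* = 5742.
The ceiling of 2010 is above the equilibrium price 1200, so it is not binding; the market clears at P* = 1200, Q* = 5742.
Since the control does not bind, no trades are prevented and deadweight loss is zero.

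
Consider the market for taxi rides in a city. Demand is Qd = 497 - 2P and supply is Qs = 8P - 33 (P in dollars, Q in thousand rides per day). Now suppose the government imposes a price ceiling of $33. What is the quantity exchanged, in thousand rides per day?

Equilibrium: 497 - 2P = 8P - 33, so 530 = 10P and P* = 53, Q* = 391.
The ceiling of 33 is below the equilibrium price 53, so it binds.
At P = 33: Qd = 497 - 2·33 = 431 and Qs = 8·33 - 33 = 231.
The quantity actually transacted is the short side, supply: 231.

231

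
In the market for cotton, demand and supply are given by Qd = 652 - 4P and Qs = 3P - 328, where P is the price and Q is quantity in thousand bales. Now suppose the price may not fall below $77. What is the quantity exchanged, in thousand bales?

92

Setting quantity demanded equal to quantity supplied, 652 - 4P = 3P - 328, gives P* = 140 and Q* = 92.
The floor of 77 is below the equilibrium price 140, so it is not binding; the market clears at P* = 140, Q* = 92.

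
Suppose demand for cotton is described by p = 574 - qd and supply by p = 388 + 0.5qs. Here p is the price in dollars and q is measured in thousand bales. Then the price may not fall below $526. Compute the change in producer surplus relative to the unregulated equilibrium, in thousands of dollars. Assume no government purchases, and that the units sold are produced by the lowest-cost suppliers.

2204

Rearranging demand gives qd = 574 - p; rearranging supply gives qs = 2p - 776. In a free market, 574 - p = 2p - 776 gives the equilibrium p* = 450, q* = 124.
Since 526 > 450, the floor is binding.
At p = 526: qd = 574 - 526 = 48 and qs = 2·526 - 776 = 276.
Producer surplus without the control is ½ · (450 - 388) · 124 = 3844.
With the floor, 48 units are sold at 526. The supply price at q = 48 is 412, so PS = ½ · [(526 - 388) + (526 - 412)] · 48 = 6048.
Change in producer surplus = 6048 - 3844 = 2204.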